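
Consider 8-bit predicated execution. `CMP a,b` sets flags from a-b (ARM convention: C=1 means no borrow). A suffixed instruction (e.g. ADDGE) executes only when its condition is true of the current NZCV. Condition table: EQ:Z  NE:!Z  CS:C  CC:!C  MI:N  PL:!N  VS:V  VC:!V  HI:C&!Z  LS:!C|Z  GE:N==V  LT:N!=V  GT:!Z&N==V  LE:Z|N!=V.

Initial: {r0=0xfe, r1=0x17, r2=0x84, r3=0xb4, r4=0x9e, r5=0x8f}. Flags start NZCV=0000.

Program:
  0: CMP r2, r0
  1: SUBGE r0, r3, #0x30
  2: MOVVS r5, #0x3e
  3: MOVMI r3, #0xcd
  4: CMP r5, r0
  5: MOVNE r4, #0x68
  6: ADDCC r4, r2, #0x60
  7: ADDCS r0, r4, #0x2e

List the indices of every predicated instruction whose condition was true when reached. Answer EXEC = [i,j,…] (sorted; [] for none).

[0] flags=1000 → (cmp)
[1] flags=1000 GE?F → skip
[2] flags=1000 VS?F → skip
[3] flags=1000 MI?T → r3=0xcd
[4] flags=1000 → (cmp)
[5] flags=1000 NE?T → r4=0x68
[6] flags=1000 CC?T → r4=0xe4
[7] flags=1000 CS?F → skip

EXEC = [3,5,6]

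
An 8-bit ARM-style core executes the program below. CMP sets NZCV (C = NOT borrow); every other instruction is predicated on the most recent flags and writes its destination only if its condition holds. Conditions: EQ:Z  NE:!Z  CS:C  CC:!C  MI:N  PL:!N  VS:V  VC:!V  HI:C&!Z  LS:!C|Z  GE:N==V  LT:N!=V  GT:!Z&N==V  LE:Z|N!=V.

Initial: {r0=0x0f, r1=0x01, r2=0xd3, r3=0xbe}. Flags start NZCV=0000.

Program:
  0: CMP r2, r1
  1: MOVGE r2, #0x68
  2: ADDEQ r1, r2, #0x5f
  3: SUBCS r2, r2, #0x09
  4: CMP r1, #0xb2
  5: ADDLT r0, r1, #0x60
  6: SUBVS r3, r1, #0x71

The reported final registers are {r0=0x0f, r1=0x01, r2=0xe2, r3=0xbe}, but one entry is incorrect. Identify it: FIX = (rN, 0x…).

0: ✓ CMP  NZCV=1010
1: · MOVGE
2: · ADDEQ
3: ✓ SUBCS  r2←0xca
4: ✓ CMP  NZCV=0000
5: · ADDLT
6: · SUBVS

FIX = (r2, 0xca)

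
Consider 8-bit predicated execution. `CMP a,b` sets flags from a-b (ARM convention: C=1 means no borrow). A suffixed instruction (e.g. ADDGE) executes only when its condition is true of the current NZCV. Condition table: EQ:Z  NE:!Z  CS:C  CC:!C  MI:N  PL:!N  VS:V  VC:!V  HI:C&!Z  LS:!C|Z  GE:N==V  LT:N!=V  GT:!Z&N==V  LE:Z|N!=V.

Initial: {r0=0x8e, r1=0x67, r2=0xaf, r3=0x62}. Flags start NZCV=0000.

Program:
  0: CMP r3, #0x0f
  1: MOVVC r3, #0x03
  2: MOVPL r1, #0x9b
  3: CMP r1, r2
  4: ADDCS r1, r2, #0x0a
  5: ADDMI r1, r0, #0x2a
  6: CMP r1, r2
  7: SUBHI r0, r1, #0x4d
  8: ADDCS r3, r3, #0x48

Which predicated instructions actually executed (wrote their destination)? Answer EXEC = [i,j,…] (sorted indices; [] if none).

EXEC = [1,2,5,7,8]

[0] flags=0010 → (cmp)
[1] flags=0010 VC?T → r3=0x03
[2] flags=0010 PL?T → r1=0x9b
[3] flags=1000 → (cmp)
[4] flags=1000 CS?F → skip
[5] flags=1000 MI?T → r1=0xb8
[6] flags=0010 → (cmp)
[7] flags=0010 HI?T → r0=0x6b
[8] flags=0010 CS?T → r3=0x4b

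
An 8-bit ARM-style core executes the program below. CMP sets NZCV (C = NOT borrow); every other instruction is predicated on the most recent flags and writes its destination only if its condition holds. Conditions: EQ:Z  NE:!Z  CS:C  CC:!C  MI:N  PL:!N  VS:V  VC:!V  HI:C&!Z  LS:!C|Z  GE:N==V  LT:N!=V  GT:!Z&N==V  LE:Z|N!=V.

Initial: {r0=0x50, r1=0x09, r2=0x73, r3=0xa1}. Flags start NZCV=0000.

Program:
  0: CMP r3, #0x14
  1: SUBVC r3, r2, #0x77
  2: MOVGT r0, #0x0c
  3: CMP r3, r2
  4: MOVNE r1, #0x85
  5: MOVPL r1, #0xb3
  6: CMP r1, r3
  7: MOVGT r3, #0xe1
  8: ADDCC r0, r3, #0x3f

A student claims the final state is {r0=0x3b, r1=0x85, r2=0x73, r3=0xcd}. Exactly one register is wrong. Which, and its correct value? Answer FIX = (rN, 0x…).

[0] flags=1010 → (cmp)
[1] flags=1010 VC?T → r3=0xfc
[2] flags=1010 GT?F → skip
[3] flags=1010 → (cmp)
[4] flags=1010 NE?T → r1=0x85
[5] flags=1010 PL?F → skip
[6] flags=1000 → (cmp)
[7] flags=1000 GT?F → skip
[8] flags=1000 CC?T → r0=0x3b

FIX = (r3, 0xfc)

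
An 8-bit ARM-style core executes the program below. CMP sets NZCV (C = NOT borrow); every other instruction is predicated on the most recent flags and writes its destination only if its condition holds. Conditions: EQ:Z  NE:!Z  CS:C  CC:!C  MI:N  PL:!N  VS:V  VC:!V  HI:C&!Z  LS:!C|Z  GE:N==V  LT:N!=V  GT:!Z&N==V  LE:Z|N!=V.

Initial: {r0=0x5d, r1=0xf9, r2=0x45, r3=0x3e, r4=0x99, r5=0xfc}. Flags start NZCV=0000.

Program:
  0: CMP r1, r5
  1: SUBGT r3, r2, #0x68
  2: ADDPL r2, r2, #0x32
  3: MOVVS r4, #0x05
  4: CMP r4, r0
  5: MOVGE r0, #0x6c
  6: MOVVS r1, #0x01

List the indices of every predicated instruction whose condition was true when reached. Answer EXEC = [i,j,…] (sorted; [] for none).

0: ✓ CMP  NZCV=1000
1: · SUBGT
2: · ADDPL
3: · MOVVS
4: ✓ CMP  NZCV=0011
5: · MOVGE
6: ✓ MOVVS  r1←0x01

EXEC = [6]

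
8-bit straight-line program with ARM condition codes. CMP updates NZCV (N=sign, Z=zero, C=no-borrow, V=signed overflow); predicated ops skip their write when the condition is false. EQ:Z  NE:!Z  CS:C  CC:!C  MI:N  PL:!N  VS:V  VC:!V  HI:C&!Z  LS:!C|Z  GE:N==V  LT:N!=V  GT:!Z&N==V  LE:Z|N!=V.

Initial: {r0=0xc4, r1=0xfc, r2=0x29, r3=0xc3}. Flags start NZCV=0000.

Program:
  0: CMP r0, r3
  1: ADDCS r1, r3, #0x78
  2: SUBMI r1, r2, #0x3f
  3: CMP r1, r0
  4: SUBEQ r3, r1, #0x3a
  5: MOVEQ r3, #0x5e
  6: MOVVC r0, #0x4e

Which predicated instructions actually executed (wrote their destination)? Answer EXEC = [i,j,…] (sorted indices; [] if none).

0: ✓ CMP  NZCV=0010
1: ✓ ADDCS  r1←0x3b
2: · SUBMI
3: ✓ CMP  NZCV=0000
4: · SUBEQ
5: · MOVEQ
6: ✓ MOVVC  r0←0x4e

EXEC = [1,6]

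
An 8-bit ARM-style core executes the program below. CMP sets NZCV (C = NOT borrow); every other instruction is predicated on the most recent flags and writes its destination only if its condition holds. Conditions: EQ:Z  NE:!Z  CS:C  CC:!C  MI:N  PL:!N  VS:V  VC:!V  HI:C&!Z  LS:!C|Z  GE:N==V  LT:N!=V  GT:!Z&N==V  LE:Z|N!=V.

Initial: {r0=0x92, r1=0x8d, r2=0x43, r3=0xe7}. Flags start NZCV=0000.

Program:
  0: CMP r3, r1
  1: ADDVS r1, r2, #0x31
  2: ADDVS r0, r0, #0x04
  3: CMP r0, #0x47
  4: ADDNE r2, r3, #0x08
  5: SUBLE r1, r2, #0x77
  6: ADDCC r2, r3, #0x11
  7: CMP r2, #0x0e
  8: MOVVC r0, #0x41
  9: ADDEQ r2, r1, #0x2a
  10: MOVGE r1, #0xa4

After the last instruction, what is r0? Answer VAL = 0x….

VAL = 0x41

0: ✓ CMP  NZCV=0010
1: · ADDVS
2: · ADDVS
3: ✓ CMP  NZCV=0011
4: ✓ ADDNE  r2←0xef
5: ✓ SUBLE  r1←0x78
6: · ADDCC
7: ✓ CMP  NZCV=1010
8: ✓ MOVVC  r0←0x41
9: · ADDEQ
10: · MOVGE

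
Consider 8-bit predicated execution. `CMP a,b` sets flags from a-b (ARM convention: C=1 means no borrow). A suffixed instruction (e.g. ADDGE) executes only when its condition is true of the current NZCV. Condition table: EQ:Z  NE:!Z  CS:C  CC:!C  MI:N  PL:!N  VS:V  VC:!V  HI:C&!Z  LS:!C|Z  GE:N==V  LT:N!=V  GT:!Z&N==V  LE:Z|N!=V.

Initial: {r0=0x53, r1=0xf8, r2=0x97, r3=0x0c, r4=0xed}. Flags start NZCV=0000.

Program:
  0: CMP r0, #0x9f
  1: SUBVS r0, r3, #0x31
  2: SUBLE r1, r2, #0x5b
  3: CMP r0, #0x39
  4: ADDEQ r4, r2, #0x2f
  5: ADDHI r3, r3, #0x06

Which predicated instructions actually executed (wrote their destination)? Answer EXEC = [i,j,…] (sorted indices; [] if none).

EXEC = [1,5]

0: ✓ CMP  NZCV=1001
1: ✓ SUBVS  r0←0xdb
2: · SUBLE
3: ✓ CMP  NZCV=1010
4: · ADDEQ
5: ✓ ADDHI  r3←0x12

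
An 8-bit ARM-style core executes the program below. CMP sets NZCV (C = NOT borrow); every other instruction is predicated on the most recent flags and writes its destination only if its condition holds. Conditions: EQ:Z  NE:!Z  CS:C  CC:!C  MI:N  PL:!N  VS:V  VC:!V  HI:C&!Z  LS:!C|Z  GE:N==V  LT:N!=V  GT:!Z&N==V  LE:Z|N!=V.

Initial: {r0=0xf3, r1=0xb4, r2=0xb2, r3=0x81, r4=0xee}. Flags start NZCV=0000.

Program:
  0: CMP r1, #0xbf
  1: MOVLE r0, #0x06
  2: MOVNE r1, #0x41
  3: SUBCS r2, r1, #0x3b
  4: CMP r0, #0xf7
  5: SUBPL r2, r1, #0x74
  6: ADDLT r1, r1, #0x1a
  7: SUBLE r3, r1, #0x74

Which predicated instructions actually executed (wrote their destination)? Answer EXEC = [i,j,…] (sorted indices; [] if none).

EXEC = [1,2,5]

0: ✓ CMP  NZCV=1000
1: ✓ MOVLE  r0←0x06
2: ✓ MOVNE  r1←0x41
3: · SUBCS
4: ✓ CMP  NZCV=0000
5: ✓ SUBPL  r2←0xcd
6: · ADDLT
7: · SUBLE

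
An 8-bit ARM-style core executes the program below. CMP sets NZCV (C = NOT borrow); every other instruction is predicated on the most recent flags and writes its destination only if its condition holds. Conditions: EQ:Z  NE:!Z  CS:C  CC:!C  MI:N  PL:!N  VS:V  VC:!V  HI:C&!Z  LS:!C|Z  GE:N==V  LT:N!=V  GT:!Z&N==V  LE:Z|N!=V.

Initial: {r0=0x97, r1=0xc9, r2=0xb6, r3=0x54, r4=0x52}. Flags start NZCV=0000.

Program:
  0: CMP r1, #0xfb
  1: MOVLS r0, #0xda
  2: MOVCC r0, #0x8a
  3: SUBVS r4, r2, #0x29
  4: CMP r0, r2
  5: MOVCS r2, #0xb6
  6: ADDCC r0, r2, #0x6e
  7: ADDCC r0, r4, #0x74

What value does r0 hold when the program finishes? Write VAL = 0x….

0: ✓ CMP  NZCV=1000
1: ✓ MOVLS  r0←0xda
2: ✓ MOVCC  r0←0x8a
3: · SUBVS
4: ✓ CMP  NZCV=1000
5: · MOVCS
6: ✓ ADDCC  r0←0x24
7: ✓ ADDCC  r0←0xc6

VAL = 0xc6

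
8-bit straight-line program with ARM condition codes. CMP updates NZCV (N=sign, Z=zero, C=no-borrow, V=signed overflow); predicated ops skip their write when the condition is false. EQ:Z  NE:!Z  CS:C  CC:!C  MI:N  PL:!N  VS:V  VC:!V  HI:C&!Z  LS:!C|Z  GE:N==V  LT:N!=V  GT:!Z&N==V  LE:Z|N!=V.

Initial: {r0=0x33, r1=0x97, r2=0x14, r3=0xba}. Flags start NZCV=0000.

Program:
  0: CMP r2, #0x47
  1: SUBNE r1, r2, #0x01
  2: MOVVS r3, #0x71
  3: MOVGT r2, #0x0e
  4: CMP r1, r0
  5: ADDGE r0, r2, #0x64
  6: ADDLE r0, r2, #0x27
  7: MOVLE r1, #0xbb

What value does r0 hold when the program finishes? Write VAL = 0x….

VAL = 0x3b

0: ✓ CMP  NZCV=1000
1: ✓ SUBNE  r1←0x13
2: · MOVVS
3: · MOVGT
4: ✓ CMP  NZCV=1000
5: · ADDGE
6: ✓ ADDLE  r0←0x3b
7: ✓ MOVLE  r1←0xbb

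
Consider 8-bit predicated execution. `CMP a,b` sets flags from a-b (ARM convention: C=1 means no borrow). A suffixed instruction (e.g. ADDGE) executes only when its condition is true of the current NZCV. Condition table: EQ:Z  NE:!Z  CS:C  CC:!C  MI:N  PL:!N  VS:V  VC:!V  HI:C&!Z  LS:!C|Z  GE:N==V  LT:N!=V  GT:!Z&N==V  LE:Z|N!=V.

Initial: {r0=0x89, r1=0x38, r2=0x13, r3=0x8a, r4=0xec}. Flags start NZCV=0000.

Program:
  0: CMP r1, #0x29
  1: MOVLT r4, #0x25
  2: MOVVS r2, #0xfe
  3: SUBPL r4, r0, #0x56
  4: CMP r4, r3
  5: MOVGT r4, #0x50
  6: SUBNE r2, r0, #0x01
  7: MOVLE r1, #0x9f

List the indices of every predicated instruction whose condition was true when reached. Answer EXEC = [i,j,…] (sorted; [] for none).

0: ✓ CMP  NZCV=0010
1: · MOVLT
2: · MOVVS
3: ✓ SUBPL  r4←0x33
4: ✓ CMP  NZCV=1001
5: ✓ MOVGT  r4←0x50
6: ✓ SUBNE  r2←0x88
7: · MOVLE

EXEC = [3,5,6]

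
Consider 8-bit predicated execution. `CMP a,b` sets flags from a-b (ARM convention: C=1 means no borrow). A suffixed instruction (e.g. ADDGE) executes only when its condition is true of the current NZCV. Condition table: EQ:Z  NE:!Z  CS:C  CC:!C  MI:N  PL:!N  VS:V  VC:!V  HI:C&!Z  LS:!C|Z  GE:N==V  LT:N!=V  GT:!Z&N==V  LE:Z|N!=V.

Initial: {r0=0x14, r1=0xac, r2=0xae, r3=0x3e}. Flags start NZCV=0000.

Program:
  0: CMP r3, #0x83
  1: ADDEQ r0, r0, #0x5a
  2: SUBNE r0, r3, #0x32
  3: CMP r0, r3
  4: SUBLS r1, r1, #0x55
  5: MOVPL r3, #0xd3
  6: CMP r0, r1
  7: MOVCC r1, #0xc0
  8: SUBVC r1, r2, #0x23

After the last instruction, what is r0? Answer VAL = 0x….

0: ✓ CMP  NZCV=1001
1: · ADDEQ
2: ✓ SUBNE  r0←0x0c
3: ✓ CMP  NZCV=1000
4: ✓ SUBLS  r1←0x57
5: · MOVPL
6: ✓ CMP  NZCV=1000
7: ✓ MOVCC  r1←0xc0
8: ✓ SUBVC  r1←0x8b

VAL = 0x0c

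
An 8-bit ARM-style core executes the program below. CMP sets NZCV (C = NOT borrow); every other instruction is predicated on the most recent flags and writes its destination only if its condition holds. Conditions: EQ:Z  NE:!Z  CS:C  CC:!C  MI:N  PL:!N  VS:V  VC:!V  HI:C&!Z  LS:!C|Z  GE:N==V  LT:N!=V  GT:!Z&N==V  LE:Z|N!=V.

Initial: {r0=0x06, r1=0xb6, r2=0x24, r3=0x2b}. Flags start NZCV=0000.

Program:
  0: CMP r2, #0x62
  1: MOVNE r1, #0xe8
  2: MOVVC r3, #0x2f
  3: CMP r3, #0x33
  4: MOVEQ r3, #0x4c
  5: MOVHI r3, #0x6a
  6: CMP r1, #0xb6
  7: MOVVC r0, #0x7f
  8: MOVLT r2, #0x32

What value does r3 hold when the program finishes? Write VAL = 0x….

VAL = 0x2f

0: ✓ CMP  NZCV=1000
1: ✓ MOVNE  r1←0xe8
2: ✓ MOVVC  r3←0x2f
3: ✓ CMP  NZCV=1000
4: · MOVEQ
5: · MOVHI
6: ✓ CMP  NZCV=0010
7: ✓ MOVVC  r0←0x7f
8: · MOVLT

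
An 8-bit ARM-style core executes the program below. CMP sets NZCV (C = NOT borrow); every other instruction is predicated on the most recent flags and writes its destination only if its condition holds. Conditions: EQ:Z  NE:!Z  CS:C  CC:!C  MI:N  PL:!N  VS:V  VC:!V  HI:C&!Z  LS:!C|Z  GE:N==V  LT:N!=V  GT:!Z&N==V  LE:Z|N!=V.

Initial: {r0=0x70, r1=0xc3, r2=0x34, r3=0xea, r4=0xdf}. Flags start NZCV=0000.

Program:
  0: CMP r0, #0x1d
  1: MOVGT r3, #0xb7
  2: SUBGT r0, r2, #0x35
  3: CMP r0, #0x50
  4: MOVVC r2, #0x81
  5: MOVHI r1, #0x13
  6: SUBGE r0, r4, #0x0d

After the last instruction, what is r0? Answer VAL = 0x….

VAL = 0xff

[0] flags=0010 → (cmp)
[1] flags=0010 GT?T → r3=0xb7
[2] flags=0010 GT?T → r0=0xff
[3] flags=1010 → (cmp)
[4] flags=1010 VC?T → r2=0x81
[5] flags=1010 HI?T → r1=0x13
[6] flags=1010 GE?F → skip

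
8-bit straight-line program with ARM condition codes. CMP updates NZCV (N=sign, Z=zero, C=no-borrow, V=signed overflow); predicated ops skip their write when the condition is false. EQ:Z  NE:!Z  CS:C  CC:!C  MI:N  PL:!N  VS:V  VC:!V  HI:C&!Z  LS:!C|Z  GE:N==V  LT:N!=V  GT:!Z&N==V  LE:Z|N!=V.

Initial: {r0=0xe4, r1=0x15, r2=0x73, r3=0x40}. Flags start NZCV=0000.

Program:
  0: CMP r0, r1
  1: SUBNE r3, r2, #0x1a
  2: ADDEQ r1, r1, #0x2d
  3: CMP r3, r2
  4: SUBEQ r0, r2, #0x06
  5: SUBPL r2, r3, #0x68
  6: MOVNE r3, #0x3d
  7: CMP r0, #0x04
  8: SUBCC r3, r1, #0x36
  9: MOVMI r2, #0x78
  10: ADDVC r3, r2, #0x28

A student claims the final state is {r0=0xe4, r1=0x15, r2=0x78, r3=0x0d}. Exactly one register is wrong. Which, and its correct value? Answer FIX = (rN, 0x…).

[0] flags=1010 → (cmp)
[1] flags=1010 NE?T → r3=0x59
[2] flags=1010 EQ?F → skip
[3] flags=1000 → (cmp)
[4] flags=1000 EQ?F → skip
[5] flags=1000 PL?F → skip
[6] flags=1000 NE?T → r3=0x3d
[7] flags=1010 → (cmp)
[8] flags=1010 CC?F → skip
[9] flags=1010 MI?T → r2=0x78
[10] flags=1010 VC?T → r3=0xa0

FIX = (r3, 0xa0)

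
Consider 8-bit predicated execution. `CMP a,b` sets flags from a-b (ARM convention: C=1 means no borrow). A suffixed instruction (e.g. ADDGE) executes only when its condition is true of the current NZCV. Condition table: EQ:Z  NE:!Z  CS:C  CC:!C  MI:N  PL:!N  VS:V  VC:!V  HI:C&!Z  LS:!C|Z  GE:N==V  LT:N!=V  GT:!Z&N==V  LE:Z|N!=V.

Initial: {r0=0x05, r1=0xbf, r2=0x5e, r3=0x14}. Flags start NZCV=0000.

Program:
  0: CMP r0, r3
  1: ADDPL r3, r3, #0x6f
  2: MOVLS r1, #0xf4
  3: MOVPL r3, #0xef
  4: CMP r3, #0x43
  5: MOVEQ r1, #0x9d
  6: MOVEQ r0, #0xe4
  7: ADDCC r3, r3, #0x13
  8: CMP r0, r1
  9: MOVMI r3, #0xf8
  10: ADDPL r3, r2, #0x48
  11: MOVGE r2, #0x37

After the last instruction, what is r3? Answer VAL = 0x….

[0] flags=1000 → (cmp)
[1] flags=1000 PL?F → skip
[2] flags=1000 LS?T → r1=0xf4
[3] flags=1000 PL?F → skip
[4] flags=1000 → (cmp)
[5] flags=1000 EQ?F → skip
[6] flags=1000 EQ?F → skip
[7] flags=1000 CC?T → r3=0x27
[8] flags=0000 → (cmp)
[9] flags=0000 MI?F → skip
[10] flags=0000 PL?T → r3=0xa6
[11] flags=0000 GE?T → r2=0x37

VAL = 0xa6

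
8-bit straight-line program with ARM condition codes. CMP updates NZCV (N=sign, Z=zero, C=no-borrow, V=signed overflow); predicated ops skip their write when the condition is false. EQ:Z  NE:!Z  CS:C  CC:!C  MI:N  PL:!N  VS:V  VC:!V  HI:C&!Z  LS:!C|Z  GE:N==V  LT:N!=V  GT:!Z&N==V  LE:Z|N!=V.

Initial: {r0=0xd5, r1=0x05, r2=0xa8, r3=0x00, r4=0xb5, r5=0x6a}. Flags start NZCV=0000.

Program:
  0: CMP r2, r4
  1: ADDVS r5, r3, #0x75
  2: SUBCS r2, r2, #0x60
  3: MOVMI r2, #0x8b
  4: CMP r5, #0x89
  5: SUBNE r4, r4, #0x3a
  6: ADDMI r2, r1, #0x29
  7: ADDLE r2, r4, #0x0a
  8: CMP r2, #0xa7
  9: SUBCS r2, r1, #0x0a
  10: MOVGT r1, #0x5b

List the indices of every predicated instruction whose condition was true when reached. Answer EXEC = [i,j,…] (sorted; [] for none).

EXEC = [3,5,6,10]

[0] flags=1000 → (cmp)
[1] flags=1000 VS?F → skip
[2] flags=1000 CS?F → skip
[3] flags=1000 MI?T → r2=0x8b
[4] flags=1001 → (cmp)
[5] flags=1001 NE?T → r4=0x7b
[6] flags=1001 MI?T → r2=0x2e
[7] flags=1001 LE?F → skip
[8] flags=1001 → (cmp)
[9] flags=1001 CS?F → skip
[10] flags=1001 GT?T → r1=0x5b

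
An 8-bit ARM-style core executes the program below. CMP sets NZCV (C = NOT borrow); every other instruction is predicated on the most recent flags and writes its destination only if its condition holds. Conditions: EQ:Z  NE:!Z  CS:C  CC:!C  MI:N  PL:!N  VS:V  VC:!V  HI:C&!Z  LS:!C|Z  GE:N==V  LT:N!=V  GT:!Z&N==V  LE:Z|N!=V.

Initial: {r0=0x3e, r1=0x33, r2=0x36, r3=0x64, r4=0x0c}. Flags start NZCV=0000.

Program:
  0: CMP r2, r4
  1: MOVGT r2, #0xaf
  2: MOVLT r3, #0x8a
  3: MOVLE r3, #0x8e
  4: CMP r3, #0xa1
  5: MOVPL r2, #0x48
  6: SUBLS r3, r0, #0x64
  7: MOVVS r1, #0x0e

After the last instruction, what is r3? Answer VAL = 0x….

[0] flags=0010 → (cmp)
[1] flags=0010 GT?T → r2=0xaf
[2] flags=0010 LT?F → skip
[3] flags=0010 LE?F → skip
[4] flags=1001 → (cmp)
[5] flags=1001 PL?F → skip
[6] flags=1001 LS?T → r3=0xda
[7] flags=1001 VS?T → r1=0x0e

VAL = 0xda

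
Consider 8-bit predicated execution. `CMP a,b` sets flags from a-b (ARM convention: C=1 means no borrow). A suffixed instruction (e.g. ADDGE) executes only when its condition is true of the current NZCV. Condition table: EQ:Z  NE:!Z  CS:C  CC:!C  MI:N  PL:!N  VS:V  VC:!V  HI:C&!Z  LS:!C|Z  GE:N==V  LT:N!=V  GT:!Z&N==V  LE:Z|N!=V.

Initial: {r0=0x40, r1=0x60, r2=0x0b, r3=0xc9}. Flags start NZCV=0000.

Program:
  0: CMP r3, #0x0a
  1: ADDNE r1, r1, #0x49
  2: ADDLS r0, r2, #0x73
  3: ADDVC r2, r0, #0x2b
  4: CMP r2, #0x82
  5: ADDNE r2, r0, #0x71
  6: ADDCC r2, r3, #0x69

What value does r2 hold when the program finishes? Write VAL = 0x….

VAL = 0x32

[0] flags=1010 → (cmp)
[1] flags=1010 NE?T → r1=0xa9
[2] flags=1010 LS?F → skip
[3] flags=1010 VC?T → r2=0x6b
[4] flags=1001 → (cmp)
[5] flags=1001 NE?T → r2=0xb1
[6] flags=1001 CC?T → r2=0x32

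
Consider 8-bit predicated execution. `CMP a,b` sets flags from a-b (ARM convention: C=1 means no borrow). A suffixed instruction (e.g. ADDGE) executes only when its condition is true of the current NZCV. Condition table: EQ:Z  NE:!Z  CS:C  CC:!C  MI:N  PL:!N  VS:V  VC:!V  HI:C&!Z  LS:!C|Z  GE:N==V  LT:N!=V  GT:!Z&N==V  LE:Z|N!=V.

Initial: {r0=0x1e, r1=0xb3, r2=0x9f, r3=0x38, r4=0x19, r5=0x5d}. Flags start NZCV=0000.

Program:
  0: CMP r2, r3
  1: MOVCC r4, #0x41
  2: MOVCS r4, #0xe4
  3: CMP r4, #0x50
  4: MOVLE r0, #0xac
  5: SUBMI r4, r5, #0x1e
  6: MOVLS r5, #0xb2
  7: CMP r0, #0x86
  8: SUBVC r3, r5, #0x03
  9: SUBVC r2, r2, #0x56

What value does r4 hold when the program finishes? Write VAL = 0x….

VAL = 0x3f

0: ✓ CMP  NZCV=0011
1: · MOVCC
2: ✓ MOVCS  r4←0xe4
3: ✓ CMP  NZCV=1010
4: ✓ MOVLE  r0←0xac
5: ✓ SUBMI  r4←0x3f
6: · MOVLS
7: ✓ CMP  NZCV=0010
8: ✓ SUBVC  r3←0x5a
9: ✓ SUBVC  r2←0x49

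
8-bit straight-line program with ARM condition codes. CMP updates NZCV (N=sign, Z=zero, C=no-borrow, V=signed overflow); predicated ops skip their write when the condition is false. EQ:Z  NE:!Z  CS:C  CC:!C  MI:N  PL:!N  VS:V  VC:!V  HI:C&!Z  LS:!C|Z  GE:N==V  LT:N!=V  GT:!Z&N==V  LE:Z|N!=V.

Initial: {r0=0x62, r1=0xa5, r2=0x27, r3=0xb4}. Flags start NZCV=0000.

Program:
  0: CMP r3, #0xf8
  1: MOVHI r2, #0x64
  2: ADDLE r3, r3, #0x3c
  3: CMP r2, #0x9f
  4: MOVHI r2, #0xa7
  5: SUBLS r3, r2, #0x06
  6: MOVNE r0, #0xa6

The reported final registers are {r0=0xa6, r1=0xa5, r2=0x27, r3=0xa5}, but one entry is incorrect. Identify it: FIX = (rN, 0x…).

FIX = (r3, 0x21)

[0] flags=1000 → (cmp)
[1] flags=1000 HI?F → skip
[2] flags=1000 LE?T → r3=0xf0
[3] flags=1001 → (cmp)
[4] flags=1001 HI?F → skip
[5] flags=1001 LS?T → r3=0x21
[6] flags=1001 NE?T → r0=0xa6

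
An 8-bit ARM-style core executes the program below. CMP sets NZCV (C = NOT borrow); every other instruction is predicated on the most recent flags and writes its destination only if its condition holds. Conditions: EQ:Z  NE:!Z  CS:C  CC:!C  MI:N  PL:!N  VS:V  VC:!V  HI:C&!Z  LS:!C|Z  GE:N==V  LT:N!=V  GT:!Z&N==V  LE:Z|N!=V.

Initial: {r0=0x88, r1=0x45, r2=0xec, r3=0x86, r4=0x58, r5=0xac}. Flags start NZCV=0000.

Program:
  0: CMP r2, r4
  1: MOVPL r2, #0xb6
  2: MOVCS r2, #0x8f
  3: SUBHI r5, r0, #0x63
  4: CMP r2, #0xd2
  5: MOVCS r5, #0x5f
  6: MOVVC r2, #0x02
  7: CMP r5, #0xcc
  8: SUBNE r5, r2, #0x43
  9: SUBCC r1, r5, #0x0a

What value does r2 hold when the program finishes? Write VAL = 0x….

VAL = 0x02

0: ✓ CMP  NZCV=1010
1: · MOVPL
2: ✓ MOVCS  r2←0x8f
3: ✓ SUBHI  r5←0x25
4: ✓ CMP  NZCV=1000
5: · MOVCS
6: ✓ MOVVC  r2←0x02
7: ✓ CMP  NZCV=0000
8: ✓ SUBNE  r5←0xbf
9: ✓ SUBCC  r1←0xb5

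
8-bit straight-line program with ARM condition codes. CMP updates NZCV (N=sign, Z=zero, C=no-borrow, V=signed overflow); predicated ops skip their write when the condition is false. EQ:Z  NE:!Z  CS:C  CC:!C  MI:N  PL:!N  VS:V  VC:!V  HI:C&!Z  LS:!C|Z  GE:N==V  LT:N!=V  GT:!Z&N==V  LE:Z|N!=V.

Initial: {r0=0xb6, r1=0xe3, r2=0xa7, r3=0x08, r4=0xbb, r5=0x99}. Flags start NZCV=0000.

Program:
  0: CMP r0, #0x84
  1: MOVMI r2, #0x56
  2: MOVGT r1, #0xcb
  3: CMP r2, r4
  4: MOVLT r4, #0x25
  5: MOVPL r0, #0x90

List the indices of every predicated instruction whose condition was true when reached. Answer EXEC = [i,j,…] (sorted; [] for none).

EXEC = [2,4]

0: ✓ CMP  NZCV=0010
1: · MOVMI
2: ✓ MOVGT  r1←0xcb
3: ✓ CMP  NZCV=1000
4: ✓ MOVLT  r4←0x25
5: · MOVPL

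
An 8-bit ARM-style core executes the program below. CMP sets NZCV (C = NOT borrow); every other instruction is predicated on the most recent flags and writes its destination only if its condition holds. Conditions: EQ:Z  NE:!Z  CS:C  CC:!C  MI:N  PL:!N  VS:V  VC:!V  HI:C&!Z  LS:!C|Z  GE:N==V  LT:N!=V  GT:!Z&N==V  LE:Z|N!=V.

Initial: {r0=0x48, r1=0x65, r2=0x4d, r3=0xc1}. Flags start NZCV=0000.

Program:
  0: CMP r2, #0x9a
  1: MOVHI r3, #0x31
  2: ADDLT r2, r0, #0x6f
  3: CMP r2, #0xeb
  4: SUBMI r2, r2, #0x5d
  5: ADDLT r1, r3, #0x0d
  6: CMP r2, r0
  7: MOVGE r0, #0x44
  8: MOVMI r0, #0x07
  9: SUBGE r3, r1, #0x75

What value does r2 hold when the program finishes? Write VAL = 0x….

VAL = 0x4d

0: ✓ CMP  NZCV=1001
1: · MOVHI
2: · ADDLT
3: ✓ CMP  NZCV=0000
4: · SUBMI
5: · ADDLT
6: ✓ CMP  NZCV=0010
7: ✓ MOVGE  r0←0x44
8: · MOVMI
9: ✓ SUBGE  r3←0xf0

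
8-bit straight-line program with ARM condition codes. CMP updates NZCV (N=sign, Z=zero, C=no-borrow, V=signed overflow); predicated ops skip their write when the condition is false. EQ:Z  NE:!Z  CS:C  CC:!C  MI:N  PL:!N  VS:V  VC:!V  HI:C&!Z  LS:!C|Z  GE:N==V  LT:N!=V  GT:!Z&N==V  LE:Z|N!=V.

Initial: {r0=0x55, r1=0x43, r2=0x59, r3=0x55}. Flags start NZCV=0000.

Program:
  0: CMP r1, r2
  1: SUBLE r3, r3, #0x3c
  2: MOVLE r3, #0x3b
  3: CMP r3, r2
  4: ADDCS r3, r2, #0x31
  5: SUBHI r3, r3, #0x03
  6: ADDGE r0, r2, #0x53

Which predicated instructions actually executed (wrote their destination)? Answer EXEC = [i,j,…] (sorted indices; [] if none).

[0] flags=1000 → (cmp)
[1] flags=1000 LE?T → r3=0x19
[2] flags=1000 LE?T → r3=0x3b
[3] flags=1000 → (cmp)
[4] flags=1000 CS?F → skip
[5] flags=1000 HI?F → skip
[6] flags=1000 GE?F → skip

EXEC = [1,2]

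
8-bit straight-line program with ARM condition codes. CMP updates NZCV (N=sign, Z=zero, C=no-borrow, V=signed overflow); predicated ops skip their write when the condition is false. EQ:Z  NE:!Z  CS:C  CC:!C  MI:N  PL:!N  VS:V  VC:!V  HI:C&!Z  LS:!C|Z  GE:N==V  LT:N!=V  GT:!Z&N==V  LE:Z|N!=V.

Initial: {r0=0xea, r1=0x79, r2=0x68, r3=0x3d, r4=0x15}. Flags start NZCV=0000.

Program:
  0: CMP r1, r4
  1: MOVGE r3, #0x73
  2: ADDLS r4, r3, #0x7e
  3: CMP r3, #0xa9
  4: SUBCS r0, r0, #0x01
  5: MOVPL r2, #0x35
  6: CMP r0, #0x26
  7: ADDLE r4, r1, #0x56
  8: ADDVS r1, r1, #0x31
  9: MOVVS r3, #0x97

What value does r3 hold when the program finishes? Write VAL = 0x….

VAL = 0x73

0: ✓ CMP  NZCV=0010
1: ✓ MOVGE  r3←0x73
2: · ADDLS
3: ✓ CMP  NZCV=1001
4: · SUBCS
5: · MOVPL
6: ✓ CMP  NZCV=1010
7: ✓ ADDLE  r4←0xcf
8: · ADDVS
9: · MOVVS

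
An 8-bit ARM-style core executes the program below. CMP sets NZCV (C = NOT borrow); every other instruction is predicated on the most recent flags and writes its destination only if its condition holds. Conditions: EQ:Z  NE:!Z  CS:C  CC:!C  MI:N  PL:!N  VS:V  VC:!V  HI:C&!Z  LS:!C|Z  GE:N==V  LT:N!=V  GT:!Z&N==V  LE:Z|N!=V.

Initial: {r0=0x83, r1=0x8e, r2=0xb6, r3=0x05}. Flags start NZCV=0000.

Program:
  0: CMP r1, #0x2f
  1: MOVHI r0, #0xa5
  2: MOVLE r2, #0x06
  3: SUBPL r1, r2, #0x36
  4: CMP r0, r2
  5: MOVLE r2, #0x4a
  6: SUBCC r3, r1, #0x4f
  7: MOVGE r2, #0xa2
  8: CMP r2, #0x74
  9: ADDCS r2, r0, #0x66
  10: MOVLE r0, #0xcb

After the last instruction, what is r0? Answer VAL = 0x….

[0] flags=0011 → (cmp)
[1] flags=0011 HI?T → r0=0xa5
[2] flags=0011 LE?T → r2=0x06
[3] flags=0011 PL?T → r1=0xd0
[4] flags=1010 → (cmp)
[5] flags=1010 LE?T → r2=0x4a
[6] flags=1010 CC?F → skip
[7] flags=1010 GE?F → skip
[8] flags=1000 → (cmp)
[9] flags=1000 CS?F → skip
[10] flags=1000 LE?T → r0=0xcb

VAL = 0xcb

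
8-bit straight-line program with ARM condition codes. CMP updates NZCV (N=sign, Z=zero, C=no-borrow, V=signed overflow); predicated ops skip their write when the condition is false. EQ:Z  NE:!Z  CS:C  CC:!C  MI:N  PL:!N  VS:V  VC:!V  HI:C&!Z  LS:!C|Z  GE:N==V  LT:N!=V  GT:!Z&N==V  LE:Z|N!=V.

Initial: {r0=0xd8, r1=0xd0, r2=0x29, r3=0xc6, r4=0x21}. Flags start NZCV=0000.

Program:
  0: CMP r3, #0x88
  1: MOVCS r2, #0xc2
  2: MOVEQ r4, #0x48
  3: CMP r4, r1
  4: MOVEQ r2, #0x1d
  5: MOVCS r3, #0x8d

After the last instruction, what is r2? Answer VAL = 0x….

VAL = 0xc2

0: ✓ CMP  NZCV=0010
1: ✓ MOVCS  r2←0xc2
2: · MOVEQ
3: ✓ CMP  NZCV=0000
4: · MOVEQ
5: · MOVCS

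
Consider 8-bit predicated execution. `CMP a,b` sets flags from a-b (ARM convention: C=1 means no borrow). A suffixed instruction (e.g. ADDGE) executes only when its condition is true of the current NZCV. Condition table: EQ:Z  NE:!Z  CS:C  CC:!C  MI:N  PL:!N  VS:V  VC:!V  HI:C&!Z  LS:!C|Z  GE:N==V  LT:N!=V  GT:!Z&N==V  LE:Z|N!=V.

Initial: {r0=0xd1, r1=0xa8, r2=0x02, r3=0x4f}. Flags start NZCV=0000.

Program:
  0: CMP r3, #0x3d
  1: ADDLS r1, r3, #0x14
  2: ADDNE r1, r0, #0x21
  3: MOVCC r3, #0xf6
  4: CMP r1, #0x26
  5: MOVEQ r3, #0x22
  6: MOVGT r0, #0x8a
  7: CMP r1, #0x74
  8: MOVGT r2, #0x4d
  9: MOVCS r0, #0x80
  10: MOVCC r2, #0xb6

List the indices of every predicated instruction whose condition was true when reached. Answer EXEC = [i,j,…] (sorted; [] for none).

0: ✓ CMP  NZCV=0010
1: · ADDLS
2: ✓ ADDNE  r1←0xf2
3: · MOVCC
4: ✓ CMP  NZCV=1010
5: · MOVEQ
6: · MOVGT
7: ✓ CMP  NZCV=0011
8: · MOVGT
9: ✓ MOVCS  r0←0x80
10: · MOVCC

EXEC = [2,9]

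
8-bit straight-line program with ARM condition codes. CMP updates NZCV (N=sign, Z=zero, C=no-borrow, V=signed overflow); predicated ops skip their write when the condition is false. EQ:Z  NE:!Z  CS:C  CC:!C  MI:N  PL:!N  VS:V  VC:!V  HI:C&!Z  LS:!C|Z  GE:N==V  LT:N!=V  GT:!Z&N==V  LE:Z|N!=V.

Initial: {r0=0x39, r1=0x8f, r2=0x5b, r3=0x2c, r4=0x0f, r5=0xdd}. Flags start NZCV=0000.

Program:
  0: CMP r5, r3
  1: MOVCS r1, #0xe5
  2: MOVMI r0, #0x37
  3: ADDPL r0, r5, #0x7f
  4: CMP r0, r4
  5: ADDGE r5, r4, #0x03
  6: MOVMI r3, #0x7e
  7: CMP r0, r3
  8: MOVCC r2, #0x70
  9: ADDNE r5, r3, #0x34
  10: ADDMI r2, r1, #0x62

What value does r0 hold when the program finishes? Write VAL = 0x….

0: ✓ CMP  NZCV=1010
1: ✓ MOVCS  r1←0xe5
2: ✓ MOVMI  r0←0x37
3: · ADDPL
4: ✓ CMP  NZCV=0010
5: ✓ ADDGE  r5←0x12
6: · MOVMI
7: ✓ CMP  NZCV=0010
8: · MOVCC
9: ✓ ADDNE  r5←0x60
10: · ADDMI

VAL = 0x37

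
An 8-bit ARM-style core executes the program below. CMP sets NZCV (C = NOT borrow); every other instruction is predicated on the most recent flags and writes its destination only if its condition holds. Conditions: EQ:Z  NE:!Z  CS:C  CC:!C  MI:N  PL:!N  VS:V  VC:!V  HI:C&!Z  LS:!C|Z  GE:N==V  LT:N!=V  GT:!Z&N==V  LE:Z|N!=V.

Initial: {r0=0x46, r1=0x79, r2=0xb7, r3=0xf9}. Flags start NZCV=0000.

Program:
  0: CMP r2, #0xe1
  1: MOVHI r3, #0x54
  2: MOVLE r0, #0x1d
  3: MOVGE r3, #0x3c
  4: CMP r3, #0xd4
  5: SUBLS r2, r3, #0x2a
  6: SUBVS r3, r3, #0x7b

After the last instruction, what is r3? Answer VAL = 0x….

VAL = 0xf9

[0] flags=1000 → (cmp)
[1] flags=1000 HI?F → skip
[2] flags=1000 LE?T → r0=0x1d
[3] flags=1000 GE?F → skip
[4] flags=0010 → (cmp)
[5] flags=0010 LS?F → skip
[6] flags=0010 VS?F → skip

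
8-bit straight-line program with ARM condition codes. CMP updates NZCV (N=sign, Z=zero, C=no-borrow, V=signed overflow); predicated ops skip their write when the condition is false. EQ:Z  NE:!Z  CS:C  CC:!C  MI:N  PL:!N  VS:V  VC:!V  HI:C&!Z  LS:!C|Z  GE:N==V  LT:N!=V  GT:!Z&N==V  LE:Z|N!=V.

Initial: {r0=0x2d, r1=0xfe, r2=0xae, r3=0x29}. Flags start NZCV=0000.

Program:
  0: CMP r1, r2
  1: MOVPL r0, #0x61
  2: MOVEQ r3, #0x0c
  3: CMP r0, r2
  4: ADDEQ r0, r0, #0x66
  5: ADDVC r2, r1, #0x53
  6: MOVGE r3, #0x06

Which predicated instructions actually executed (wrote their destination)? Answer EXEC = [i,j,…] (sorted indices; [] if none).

[0] flags=0010 → (cmp)
[1] flags=0010 PL?T → r0=0x61
[2] flags=0010 EQ?F → skip
[3] flags=1001 → (cmp)
[4] flags=1001 EQ?F → skip
[5] flags=1001 VC?F → skip
[6] flags=1001 GE?T → r3=0x06

EXEC = [1,6]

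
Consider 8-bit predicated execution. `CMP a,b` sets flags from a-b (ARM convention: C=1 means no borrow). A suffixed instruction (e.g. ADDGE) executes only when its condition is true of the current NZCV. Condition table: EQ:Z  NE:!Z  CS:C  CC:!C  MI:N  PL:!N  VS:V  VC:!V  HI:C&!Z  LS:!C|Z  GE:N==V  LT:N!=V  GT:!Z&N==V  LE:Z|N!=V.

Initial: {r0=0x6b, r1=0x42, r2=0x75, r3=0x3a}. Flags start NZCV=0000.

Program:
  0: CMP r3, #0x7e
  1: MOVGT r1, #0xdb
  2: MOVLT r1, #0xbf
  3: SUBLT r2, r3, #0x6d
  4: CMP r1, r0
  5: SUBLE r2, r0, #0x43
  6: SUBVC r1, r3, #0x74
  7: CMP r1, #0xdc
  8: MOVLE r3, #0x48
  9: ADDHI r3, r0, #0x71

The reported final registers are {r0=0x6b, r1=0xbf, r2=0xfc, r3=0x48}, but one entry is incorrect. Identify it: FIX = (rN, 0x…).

FIX = (r2, 0x28)

[0] flags=1000 → (cmp)
[1] flags=1000 GT?F → skip
[2] flags=1000 LT?T → r1=0xbf
[3] flags=1000 LT?T → r2=0xcd
[4] flags=0011 → (cmp)
[5] flags=0011 LE?T → r2=0x28
[6] flags=0011 VC?F → skip
[7] flags=1000 → (cmp)
[8] flags=1000 LE?T → r3=0x48
[9] flags=1000 HI?F → skip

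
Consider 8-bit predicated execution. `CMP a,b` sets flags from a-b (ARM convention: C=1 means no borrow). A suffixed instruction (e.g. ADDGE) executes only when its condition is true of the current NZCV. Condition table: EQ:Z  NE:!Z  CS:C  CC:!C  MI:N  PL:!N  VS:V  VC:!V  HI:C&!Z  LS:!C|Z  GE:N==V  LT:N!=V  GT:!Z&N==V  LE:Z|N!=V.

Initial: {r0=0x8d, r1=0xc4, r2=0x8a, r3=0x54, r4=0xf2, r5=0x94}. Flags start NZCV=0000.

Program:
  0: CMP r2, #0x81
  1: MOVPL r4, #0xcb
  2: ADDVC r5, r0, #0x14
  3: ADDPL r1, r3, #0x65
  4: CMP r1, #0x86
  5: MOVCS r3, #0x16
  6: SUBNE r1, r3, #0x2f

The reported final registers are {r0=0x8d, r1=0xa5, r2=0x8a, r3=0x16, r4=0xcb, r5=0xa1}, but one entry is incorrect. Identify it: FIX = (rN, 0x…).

FIX = (r1, 0xe7)

[0] flags=0010 → (cmp)
[1] flags=0010 PL?T → r4=0xcb
[2] flags=0010 VC?T → r5=0xa1
[3] flags=0010 PL?T → r1=0xb9
[4] flags=0010 → (cmp)
[5] flags=0010 CS?T → r3=0x16
[6] flags=0010 NE?T → r1=0xe7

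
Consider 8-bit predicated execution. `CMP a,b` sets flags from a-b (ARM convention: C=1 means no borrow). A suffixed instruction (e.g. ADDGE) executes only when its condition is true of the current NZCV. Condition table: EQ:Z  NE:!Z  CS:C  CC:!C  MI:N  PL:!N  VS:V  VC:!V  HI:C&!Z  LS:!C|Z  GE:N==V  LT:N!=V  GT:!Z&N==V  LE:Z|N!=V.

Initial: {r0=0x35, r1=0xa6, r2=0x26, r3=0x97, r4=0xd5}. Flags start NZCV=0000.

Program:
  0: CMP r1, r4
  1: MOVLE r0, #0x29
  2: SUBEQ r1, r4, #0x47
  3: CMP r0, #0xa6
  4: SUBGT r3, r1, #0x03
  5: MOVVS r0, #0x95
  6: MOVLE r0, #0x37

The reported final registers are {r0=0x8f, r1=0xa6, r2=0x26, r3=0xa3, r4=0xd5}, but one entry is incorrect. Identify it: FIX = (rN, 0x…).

FIX = (r0, 0x95)

0: ✓ CMP  NZCV=1000
1: ✓ MOVLE  r0←0x29
2: · SUBEQ
3: ✓ CMP  NZCV=1001
4: ✓ SUBGT  r3←0xa3
5: ✓ MOVVS  r0←0x95
6: · MOVLE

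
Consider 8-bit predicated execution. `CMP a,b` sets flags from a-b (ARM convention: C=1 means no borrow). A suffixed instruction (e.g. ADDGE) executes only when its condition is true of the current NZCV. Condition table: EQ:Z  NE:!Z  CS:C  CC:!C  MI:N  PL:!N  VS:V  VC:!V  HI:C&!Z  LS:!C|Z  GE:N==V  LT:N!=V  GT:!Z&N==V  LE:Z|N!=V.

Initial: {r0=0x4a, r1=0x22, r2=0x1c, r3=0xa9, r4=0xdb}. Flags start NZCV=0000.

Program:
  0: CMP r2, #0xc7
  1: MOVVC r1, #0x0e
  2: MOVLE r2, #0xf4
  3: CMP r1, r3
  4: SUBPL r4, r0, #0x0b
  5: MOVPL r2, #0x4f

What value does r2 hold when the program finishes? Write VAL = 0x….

VAL = 0x4f

0: ✓ CMP  NZCV=0000
1: ✓ MOVVC  r1←0x0e
2: · MOVLE
3: ✓ CMP  NZCV=0000
4: ✓ SUBPL  r4←0x3f
5: ✓ MOVPL  r2←0x4f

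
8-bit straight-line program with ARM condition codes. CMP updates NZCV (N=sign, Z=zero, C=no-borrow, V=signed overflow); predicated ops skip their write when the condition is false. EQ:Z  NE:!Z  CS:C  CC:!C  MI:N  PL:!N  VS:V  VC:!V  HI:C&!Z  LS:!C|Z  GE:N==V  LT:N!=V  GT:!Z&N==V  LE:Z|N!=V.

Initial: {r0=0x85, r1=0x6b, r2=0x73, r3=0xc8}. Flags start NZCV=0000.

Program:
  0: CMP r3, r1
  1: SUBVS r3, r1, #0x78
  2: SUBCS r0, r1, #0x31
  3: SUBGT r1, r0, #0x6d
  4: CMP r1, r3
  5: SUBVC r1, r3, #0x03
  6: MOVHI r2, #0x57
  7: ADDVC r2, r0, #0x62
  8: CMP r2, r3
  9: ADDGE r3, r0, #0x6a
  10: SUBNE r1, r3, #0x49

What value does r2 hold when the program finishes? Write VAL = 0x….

VAL = 0x9c

[0] flags=0011 → (cmp)
[1] flags=0011 VS?T → r3=0xf3
[2] flags=0011 CS?T → r0=0x3a
[3] flags=0011 GT?F → skip
[4] flags=0000 → (cmp)
[5] flags=0000 VC?T → r1=0xf0
[6] flags=0000 HI?F → skip
[7] flags=0000 VC?T → r2=0x9c
[8] flags=1000 → (cmp)
[9] flags=1000 GE?F → skip
[10] flags=1000 NE?T → r1=0xaa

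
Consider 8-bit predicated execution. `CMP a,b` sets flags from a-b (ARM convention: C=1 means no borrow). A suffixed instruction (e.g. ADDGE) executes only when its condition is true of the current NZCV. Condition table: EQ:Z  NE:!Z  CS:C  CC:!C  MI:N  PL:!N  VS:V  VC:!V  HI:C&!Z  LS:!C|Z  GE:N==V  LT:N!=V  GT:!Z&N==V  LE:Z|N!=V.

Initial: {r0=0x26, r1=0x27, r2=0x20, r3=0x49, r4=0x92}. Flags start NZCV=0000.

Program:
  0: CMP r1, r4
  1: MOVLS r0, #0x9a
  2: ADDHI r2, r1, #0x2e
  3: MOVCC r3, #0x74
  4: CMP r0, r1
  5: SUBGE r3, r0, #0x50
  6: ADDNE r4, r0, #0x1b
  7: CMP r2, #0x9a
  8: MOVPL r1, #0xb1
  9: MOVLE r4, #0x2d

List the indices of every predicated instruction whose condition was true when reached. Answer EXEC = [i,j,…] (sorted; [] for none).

EXEC = [1,3,6]

[0] flags=1001 → (cmp)
[1] flags=1001 LS?T → r0=0x9a
[2] flags=1001 HI?F → skip
[3] flags=1001 CC?T → r3=0x74
[4] flags=0011 → (cmp)
[5] flags=0011 GE?F → skip
[6] flags=0011 NE?T → r4=0xb5
[7] flags=1001 → (cmp)
[8] flags=1001 PL?F → skip
[9] flags=1001 LE?F → skip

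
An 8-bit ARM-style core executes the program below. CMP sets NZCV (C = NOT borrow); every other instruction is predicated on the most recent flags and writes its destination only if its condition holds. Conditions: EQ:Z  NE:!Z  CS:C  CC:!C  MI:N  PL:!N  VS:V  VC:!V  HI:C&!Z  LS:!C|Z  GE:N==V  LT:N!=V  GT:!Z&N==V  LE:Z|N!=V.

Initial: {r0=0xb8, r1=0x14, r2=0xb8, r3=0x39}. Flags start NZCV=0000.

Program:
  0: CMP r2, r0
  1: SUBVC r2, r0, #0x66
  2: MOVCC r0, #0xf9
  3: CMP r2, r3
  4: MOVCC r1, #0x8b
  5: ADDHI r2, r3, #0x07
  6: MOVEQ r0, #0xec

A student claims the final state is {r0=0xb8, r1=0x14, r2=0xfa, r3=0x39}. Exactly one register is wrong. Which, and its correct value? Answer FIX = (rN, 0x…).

FIX = (r2, 0x40)

[0] flags=0110 → (cmp)
[1] flags=0110 VC?T → r2=0x52
[2] flags=0110 CC?F → skip
[3] flags=0010 → (cmp)
[4] flags=0010 CC?F → skip
[5] flags=0010 HI?T → r2=0x40
[6] flags=0010 EQ?F → skip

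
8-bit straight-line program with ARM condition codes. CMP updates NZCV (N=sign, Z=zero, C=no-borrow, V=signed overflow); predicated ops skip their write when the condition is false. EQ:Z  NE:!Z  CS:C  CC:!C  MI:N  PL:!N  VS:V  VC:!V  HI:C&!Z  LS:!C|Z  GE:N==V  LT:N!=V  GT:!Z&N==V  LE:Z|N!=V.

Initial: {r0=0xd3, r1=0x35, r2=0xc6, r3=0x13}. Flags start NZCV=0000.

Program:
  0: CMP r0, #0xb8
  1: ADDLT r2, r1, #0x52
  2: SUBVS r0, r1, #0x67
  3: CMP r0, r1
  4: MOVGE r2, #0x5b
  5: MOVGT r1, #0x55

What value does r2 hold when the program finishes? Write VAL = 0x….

0: ✓ CMP  NZCV=0010
1: · ADDLT
2: · SUBVS
3: ✓ CMP  NZCV=1010
4: · MOVGE
5: · MOVGT

VAL = 0xc6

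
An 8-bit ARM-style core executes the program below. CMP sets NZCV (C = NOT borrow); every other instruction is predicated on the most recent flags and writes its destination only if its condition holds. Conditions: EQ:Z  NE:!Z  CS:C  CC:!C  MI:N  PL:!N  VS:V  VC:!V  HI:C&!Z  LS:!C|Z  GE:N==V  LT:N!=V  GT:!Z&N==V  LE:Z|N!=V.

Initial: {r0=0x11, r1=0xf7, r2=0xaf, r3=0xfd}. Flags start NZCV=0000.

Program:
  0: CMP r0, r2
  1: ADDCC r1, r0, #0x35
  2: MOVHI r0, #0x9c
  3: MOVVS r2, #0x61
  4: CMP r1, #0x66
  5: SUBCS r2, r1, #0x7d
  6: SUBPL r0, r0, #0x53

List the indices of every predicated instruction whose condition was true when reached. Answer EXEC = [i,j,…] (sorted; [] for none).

[0] flags=0000 → (cmp)
[1] flags=0000 CC?T → r1=0x46
[2] flags=0000 HI?F → skip
[3] flags=0000 VS?F → skip
[4] flags=1000 → (cmp)
[5] flags=1000 CS?F → skip
[6] flags=1000 PL?F → skip

EXEC = [1]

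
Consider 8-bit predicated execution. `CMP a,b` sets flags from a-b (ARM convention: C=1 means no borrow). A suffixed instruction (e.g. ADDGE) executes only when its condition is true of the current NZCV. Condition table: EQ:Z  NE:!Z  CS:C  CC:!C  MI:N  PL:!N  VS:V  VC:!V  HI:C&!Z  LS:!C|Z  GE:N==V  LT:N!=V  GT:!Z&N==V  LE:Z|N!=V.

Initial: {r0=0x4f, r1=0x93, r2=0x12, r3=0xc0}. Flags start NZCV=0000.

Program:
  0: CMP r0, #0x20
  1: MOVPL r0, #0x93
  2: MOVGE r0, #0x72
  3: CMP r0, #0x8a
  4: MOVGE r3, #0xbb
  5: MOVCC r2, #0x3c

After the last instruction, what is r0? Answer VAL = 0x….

VAL = 0x72

[0] flags=0010 → (cmp)
[1] flags=0010 PL?T → r0=0x93
[2] flags=0010 GE?T → r0=0x72
[3] flags=1001 → (cmp)
[4] flags=1001 GE?T → r3=0xbb
[5] flags=1001 CC?T → r2=0x3c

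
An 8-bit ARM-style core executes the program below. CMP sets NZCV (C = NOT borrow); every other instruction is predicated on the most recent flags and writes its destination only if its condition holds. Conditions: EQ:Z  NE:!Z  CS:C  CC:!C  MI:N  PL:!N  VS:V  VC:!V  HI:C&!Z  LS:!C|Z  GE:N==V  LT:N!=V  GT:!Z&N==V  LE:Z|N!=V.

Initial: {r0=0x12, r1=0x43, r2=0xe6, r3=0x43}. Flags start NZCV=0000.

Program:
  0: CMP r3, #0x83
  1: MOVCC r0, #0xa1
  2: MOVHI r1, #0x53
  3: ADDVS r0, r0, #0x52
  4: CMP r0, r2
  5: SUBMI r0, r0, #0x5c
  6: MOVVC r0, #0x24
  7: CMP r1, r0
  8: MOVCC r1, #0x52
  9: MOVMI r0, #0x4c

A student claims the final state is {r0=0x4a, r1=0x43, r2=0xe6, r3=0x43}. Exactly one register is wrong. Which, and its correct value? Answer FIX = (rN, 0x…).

FIX = (r0, 0x24)

0: ✓ CMP  NZCV=1001
1: ✓ MOVCC  r0←0xa1
2: · MOVHI
3: ✓ ADDVS  r0←0xf3
4: ✓ CMP  NZCV=0010
5: · SUBMI
6: ✓ MOVVC  r0←0x24
7: ✓ CMP  NZCV=0010
8: · MOVCC
9: · MOVMI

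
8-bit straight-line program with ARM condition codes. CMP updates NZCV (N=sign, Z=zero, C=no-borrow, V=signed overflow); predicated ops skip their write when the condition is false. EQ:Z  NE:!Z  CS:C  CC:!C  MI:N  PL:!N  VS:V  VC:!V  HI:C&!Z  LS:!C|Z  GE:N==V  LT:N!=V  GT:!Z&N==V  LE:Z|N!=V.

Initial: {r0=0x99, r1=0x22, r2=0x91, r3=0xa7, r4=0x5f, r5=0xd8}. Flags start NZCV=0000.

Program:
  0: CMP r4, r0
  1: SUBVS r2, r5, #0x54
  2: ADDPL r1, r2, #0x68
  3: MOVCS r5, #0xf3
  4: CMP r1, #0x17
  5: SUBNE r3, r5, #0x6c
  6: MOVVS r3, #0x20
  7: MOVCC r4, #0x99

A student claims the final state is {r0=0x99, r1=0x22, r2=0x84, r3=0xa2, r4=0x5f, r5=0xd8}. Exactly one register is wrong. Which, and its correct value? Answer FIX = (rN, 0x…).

FIX = (r3, 0x6c)

0: ✓ CMP  NZCV=1001
1: ✓ SUBVS  r2←0x84
2: · ADDPL
3: · MOVCS
4: ✓ CMP  NZCV=0010
5: ✓ SUBNE  r3←0x6c
6: · MOVVS
7: · MOVCC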